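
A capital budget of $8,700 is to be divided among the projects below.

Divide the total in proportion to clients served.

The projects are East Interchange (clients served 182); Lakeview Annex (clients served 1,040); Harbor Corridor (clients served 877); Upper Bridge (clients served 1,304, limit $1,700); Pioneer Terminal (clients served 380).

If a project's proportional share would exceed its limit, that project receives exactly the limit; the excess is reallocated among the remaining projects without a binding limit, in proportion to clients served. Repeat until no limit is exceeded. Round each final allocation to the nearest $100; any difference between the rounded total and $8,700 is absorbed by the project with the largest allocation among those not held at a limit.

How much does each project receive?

East Interchange: $500 · Lakeview Annex: $2,900 · Harbor Corridor: $2,500 · Upper Bridge: $1,700 · Pioneer Terminal: $1,100

Sum of clients served: 3,783.
Proportional shares (ignoring caps): East Interchange 418.56; Lakeview Annex 2,391.75; Harbor Corridor 2,016.89; Upper Bridge 2,998.89; Pioneer Terminal 873.91.
Cap binds for Upper Bridge ($1,700); remaining pool $7,000 reallocated over remaining clients served 2,479.
Redistributed shares: East Interchange 513.92 → $500; Lakeview Annex 2,936.67 → $2,900; Harbor Corridor 2,476.40 → $2,500; Pioneer Terminal 1,073.01 → $1,100.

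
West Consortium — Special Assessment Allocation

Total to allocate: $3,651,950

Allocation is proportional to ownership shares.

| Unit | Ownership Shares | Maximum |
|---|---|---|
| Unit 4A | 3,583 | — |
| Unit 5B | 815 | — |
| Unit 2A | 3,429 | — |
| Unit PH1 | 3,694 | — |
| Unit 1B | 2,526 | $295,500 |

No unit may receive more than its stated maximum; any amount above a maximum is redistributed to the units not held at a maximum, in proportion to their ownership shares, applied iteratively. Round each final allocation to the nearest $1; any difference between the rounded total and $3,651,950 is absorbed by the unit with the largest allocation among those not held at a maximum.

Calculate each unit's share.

Unit 4A: $1,043,847 | Unit 5B: $237,437 | Unit 2A: $998,982 | Unit PH1: $1,076,184 | Unit 1B: $295,500

Ownership shares total: 14,047.
Pro-rata shares before constraints: Unit 4A 931,511.13; Unit 5B 211,884.33; Unit 2A 891,474.09; Unit PH1 960,369.00; Unit 1B 656,711.45.
Held at cap: Unit 1B ($295,500); remaining pool $3,356,450 reallocated over remaining ownership shares 11,521.
Shares after redistribution: Unit 4A 1,043,846.92 → $1,043,847; Unit 5B 237,436.57 → $237,437; Unit 2A 998,981.60 → $998,982; Unit PH1 1,076,184.91 → $1,076,185.
Rounding difference −$1 applied to Unit PH1 → $1,076,184.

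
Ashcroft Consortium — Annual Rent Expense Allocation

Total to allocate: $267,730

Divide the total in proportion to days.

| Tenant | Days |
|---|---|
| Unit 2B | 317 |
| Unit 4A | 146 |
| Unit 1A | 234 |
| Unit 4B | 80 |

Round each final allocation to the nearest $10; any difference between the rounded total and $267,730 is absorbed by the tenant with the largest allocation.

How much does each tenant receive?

Unit 2B: $109,220; Unit 4A: $50,310; Unit 1A: $80,630; Unit 4B: $27,570

Total days = 777.
Raw shares: Unit 2B 317/777 × $267,730 = 109,228.33; Unit 4A 146/777 × $267,730 = 50,307.05; Unit 1A 234/777 × $267,730 = 80,629.11; Unit 4B 80/777 × $267,730 = 27,565.51.
After rounding ($10): Unit 2B $109,230; Unit 4A $50,310; Unit 1A $80,630; Unit 4B $27,570. Sum = $267,740.
Difference $267,730 − $267,740 = −$10 applied to largest allocation (Unit 2B): Unit 2B becomes $109,220.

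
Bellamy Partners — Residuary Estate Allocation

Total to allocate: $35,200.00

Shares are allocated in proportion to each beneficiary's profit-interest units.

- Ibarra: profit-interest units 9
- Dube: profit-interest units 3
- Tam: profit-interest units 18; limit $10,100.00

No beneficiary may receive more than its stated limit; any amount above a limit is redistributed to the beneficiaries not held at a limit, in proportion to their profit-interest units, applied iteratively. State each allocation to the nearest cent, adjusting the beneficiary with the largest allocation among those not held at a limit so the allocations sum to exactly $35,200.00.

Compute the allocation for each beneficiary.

Ibarra: $18,825.00; Dube: $6,275.00; Tam: $10,100.00

Total profit-interest units = 30.
Proportional shares (ignoring caps): Ibarra 10,560.0000; Dube 3,520.0000; Tam 21,120.0000.
Cap binds for Tam ($10,100.00); balance $25,100.00 reallocated over remaining profit-interest units 12.
Redistributed shares: Ibarra 18,825.0000 → $18,825.00; Dube 6,275.0000 → $6,275.00.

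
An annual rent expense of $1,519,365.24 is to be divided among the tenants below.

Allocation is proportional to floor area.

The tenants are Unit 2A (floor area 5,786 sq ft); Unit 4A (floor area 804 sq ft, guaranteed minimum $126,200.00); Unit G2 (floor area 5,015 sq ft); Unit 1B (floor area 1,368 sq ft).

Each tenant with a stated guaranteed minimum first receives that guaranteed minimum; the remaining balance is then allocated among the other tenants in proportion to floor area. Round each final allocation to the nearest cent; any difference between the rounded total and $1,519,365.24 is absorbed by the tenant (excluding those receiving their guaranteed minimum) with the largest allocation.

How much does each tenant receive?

Unit 2A: $662,408.92; Unit 4A: $126,200.00; Unit G2: $574,141.15; Unit 1B: $156,615.17

Minimums first: Unit 4A $126,200.00. Residual $1,393,165.24.
Residual split over remaining floor area 12,169: Unit 2A 662,408.9143 → $662,408.91; Unit G2 574,141.1520 → $574,141.15; Unit 1B 156,615.1737 → $156,615.17.
Rounding difference +$0.01 applied to Unit 2A → $662,408.92.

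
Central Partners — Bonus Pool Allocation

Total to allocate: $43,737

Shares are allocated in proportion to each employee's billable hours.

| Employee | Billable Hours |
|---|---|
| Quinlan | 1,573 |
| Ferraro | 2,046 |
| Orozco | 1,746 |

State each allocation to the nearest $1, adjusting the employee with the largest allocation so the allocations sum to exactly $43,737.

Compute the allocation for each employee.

Quinlan: $12,824; Ferraro: $16,679; Orozco: $14,234

Sum of billable hours: 5,365.
Raw shares: Quinlan 1,573/5,365 × $43,737 = 12,823.54; Ferraro 2,046/5,365 × $43,737 = 16,679.57; Orozco 1,746/5,365 × $43,737 = 14,233.89.
Rounded to nearest $1: Quinlan $12,824; Ferraro $16,680; Orozco $14,234. Sum = $43,738.
Difference $43,737 − $43,738 = −$1 applied to largest allocation (Ferraro): Ferraro becomes $16,679.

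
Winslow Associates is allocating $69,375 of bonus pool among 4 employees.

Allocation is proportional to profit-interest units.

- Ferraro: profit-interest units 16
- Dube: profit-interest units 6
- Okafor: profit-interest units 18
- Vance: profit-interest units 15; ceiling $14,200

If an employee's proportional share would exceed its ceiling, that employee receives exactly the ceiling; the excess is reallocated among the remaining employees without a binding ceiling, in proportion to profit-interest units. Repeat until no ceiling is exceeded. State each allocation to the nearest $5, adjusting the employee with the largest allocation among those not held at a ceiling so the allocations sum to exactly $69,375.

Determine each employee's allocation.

Ferraro: $22,070; Dube: $8,275; Okafor: $24,830; Vance: $14,200

Combined profit-interest units = 55.
Pro-rata shares before constraints: Ferraro 20,181.82; Dube 7,568.18; Okafor 22,704.55; Vance 18,920.45.
Capped: Vance ($14,200); residual $55,175 reallocated over remaining profit-interest units 40.
Remaining shares: Ferraro 22,070.00 → $22,070; Dube 8,276.25 → $8,275; Okafor 24,828.75 → $24,830.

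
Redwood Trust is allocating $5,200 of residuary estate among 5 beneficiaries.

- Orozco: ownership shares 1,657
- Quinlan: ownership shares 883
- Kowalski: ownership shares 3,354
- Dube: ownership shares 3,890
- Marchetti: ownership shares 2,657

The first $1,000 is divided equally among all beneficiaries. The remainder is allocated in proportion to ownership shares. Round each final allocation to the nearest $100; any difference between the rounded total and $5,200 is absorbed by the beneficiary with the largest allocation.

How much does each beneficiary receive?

Orozco: $800; Quinlan: $500; Kowalski: $1,300; Dube: $1,500; Marchetti: $1,100

Equal tier: $1,000 ÷ 5 = $200 apiece.
Remainder $4,200 by ownership shares (total 12,441): Orozco 559.39 → $600; Quinlan 298.10 → $300; Kowalski 1,132.29 → $1,100; Dube 1,313.24 → $1,300; Marchetti 896.99 → $900.
Totals: Orozco $200 + $600 = $800; Quinlan $200 + $300 = $500; Kowalski $200 + $1,100 = $1,300; Dube $200 + $1,300 = $1,500; Marchetti $200 + $900 = $1,100.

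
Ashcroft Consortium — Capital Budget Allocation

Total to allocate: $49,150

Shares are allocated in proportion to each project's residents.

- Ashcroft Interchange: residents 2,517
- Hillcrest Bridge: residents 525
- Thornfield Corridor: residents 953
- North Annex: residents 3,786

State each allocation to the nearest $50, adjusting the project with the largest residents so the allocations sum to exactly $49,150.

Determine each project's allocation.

Ashcroft Interchange: $15,900 · Hillcrest Bridge: $3,300 · Thornfield Corridor: $6,000 · North Annex: $23,950

Sum of residents: 7,781.
Unrounded shares: Ashcroft Interchange 2,517/7,781 × $49,150 = 15,899.06; Hillcrest Bridge 525/7,781 × $49,150 = 3,316.25; Thornfield Corridor 953/7,781 × $49,150 = 6,019.79; North Annex 3,786/7,781 × $49,150 = 23,914.91.
After rounding ($50): Ashcroft Interchange $15,900; Hillcrest Bridge $3,300; Thornfield Corridor $6,000; North Annex $23,900. Sum = $49,100.
Difference $49,150 − $49,100 = +$50 applied to largest residents (North Annex): North Annex becomes $23,950.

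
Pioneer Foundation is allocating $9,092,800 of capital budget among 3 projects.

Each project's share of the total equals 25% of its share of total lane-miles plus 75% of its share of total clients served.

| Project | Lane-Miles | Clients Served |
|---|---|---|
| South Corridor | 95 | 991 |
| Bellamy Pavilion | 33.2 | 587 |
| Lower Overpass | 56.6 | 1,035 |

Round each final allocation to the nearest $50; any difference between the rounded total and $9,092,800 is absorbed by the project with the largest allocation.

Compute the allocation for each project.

South Corridor: $3,754,950 | Bellamy Pavilion: $1,940,400 | Lower Overpass: $3,397,450

Lane-miles total 184.8; clients served total 2,613.
Blended shares (25% lane-miles + 75% clients served): South Corridor 0.4130; Bellamy Pavilion 0.2134; Lower Overpass 0.3736.
Unrounded shares: South Corridor 3,754,967.10; Bellamy Pavilion 1,940,384.61; Lower Overpass 3,397,448.29.
Rounded to nearest $50: South Corridor $3,754,950; Bellamy Pavilion $1,940,400; Lower Overpass $3,397,450. Sum = $9,092,800.
Rounded total matches; no reconciliation needed.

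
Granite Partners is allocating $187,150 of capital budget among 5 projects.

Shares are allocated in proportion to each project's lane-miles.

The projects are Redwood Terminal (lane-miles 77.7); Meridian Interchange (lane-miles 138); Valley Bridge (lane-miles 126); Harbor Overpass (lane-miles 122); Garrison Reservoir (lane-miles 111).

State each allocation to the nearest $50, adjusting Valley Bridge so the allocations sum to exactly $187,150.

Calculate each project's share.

Redwood Terminal: $25,300; Meridian Interchange: $44,950; Valley Bridge: $41,000; Harbor Overpass: $39,750; Garrison Reservoir: $36,150

Total lane-miles = 574.7.
Proportional shares: Redwood Terminal 77.7/574.7 × $187,150 = 25,302.86; Meridian Interchange 138/574.7 × $187,150 = 44,939.45; Valley Bridge 126/574.7 × $187,150 = 41,031.67; Harbor Overpass 122/574.7 × $187,150 = 39,729.08; Garrison Reservoir 111/574.7 × $187,150 = 36,146.95.
At nearest $50: Redwood Terminal $25,300; Meridian Interchange $44,950; Valley Bridge $41,050; Harbor Overpass $39,750; Garrison Reservoir $36,150. Sum = $187,200.
Difference $187,150 − $187,200 = −$50 applied to Valley Bridge: Valley Bridge becomes $41,000.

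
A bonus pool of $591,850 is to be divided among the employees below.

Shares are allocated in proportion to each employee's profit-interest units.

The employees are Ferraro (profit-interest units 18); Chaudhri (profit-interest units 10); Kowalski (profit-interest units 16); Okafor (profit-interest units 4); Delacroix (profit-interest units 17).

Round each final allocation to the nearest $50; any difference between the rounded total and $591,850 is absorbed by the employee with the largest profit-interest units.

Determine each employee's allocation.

Ferraro: $163,900 | Chaudhri: $91,050 | Kowalski: $145,700 | Okafor: $36,400 | Delacroix: $154,800

Sum of profit-interest units: 18 + 10 + 16 + 4 + 17 = 65.
Pro-rata amounts: Ferraro 163,896.92; Chaudhri 91,053.85; Kowalski 145,686.15; Okafor 36,421.54; Delacroix 154,791.54.
After rounding ($50): Ferraro $163,900; Chaudhri $91,050; Kowalski $145,700; Okafor $36,400; Delacroix $154,800. Sum = $591,850.
Sum already equals the total — no adjustment.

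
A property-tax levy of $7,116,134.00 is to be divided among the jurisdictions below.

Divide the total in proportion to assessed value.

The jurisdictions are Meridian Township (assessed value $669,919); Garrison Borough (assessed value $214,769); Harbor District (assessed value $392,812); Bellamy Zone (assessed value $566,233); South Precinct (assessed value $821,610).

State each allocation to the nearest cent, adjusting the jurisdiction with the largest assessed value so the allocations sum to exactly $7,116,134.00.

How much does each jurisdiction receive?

Total assessed value = 669,919 + 214,769 + 392,812 + 566,233 + 821,610 = 2,665,343.
Pro-rata amounts: Meridian Township 1,788,600.3314; Garrison Borough 573,406.4933; Harbor District 1,048,759.1386; Bellamy Zone 1,511,771.6193; South Precinct 2,193,596.4173.
At nearest cent: Meridian Township $1,788,600.33; Garrison Borough $573,406.49; Harbor District $1,048,759.14; Bellamy Zone $1,511,771.62; South Precinct $2,193,596.42. Sum = $7,116,134.00.
Rounded total matches; no reconciliation needed.

Meridian Township: $1,788,600.33 | Garrison Borough: $573,406.49 | Harbor District: $1,048,759.14 | Bellamy Zone: $1,511,771.62 | South Precinct: $2,193,596.42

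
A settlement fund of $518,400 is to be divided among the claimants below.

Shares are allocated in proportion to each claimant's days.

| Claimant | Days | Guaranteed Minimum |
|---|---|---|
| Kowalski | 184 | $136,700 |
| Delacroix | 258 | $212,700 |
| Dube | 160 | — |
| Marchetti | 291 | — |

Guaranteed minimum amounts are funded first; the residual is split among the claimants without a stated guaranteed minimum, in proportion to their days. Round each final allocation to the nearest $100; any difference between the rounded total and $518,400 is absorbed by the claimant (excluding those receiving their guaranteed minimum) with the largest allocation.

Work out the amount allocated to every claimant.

Kowalski: $136,700 · Delacroix: $212,700 · Dube: $60,000 · Marchetti: $109,000

Guaranteed amounts: Kowalski $136,700; Delacroix $212,700. Remaining pool $169,000.
Remaining pool split over remaining days 451: Dube 59,955.65 → $60,000; Marchetti 109,044.35 → $109,000.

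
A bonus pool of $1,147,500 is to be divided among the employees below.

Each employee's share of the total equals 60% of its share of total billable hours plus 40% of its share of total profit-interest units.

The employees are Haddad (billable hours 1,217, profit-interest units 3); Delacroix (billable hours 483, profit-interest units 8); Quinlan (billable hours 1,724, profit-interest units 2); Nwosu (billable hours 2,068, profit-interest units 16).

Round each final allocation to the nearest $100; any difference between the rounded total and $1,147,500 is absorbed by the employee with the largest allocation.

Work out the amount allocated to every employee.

Billable hours total 5,492; profit-interest units total 29.
Combined weights (60% billable hours + 40% profit-interest units): Haddad 0.1743; Delacroix 0.1631; Quinlan 0.2159; Nwosu 0.4466.
Raw shares: Haddad 200,050.95; Delacroix 187,171.58; Quinlan 247,782.99; Nwosu 512,494.47.
Rounded to nearest $100: Haddad $200,100; Delacroix $187,200; Quinlan $247,800; Nwosu $512,500. Sum = $1,147,600.
Difference $1,147,500 − $1,147,600 = −$100 applied to largest allocation (Nwosu): Nwosu becomes $512,400.

Haddad: $200,100 | Delacroix: $187,200 | Quinlan: $247,800 | Nwosu: $512,400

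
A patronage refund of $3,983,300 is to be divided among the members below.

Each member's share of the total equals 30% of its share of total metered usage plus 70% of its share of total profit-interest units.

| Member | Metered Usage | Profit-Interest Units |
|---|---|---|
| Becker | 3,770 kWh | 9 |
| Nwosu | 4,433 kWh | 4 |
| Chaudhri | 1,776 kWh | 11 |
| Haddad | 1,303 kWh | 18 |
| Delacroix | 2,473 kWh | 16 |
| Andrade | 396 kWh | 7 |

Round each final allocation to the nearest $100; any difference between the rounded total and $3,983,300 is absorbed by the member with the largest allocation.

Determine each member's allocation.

Becker: $704,400 | Nwosu: $545,900 | Chaudhri: $621,800 | Haddad: $882,200 | Delacroix: $895,300 | Andrade: $333,700

Totals — metered usage 14,151, profit-interest units 65.
Composite weights (30% metered usage + 70% profit-interest units): Becker 0.1768; Nwosu 0.1371; Chaudhri 0.1561; Haddad 0.2215; Delacroix 0.2247; Andrade 0.0838.
Raw shares: Becker 704,433.69; Nwosu 545,935.75; Chaudhri 621,843.27; Haddad 882,180.03; Delacroix 895,187.25; Andrade 333,720.00.
At nearest $100: Becker $704,400; Nwosu $545,900; Chaudhri $621,800; Haddad $882,200; Delacroix $895,200; Andrade $333,700. Sum = $3,983,200.
Difference $3,983,300 − $3,983,200 = +$100 applied to largest allocation (Delacroix): Delacroix becomes $895,300.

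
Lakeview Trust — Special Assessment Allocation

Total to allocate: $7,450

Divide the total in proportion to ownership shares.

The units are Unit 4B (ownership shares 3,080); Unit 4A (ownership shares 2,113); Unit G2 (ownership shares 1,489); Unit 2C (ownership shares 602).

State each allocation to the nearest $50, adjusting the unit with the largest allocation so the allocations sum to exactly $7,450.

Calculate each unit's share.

Unit 4B: $3,200; Unit 4A: $2,150; Unit G2: $1,500; Unit 2C: $600

Sum of ownership shares: 7,284.
Proportional shares: Unit 4B 3,080/7,284 × $7,450 = 3,150.19; Unit 4A 2,113/7,284 × $7,450 = 2,161.15; Unit G2 1,489/7,284 × $7,450 = 1,522.93; Unit 2C 602/7,284 × $7,450 = 615.72.
After rounding ($50): Unit 4B $3,150; Unit 4A $2,150; Unit G2 $1,500; Unit 2C $600. Sum = $7,400.
Difference $7,450 − $7,400 = +$50 applied to largest allocation (Unit 4B): Unit 4B becomes $3,200.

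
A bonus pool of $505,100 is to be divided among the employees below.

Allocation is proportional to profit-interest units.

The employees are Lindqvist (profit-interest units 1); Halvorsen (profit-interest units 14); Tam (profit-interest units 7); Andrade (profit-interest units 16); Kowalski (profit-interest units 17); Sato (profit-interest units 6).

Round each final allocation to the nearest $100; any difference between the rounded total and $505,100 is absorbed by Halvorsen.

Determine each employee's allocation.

Sum of profit-interest units: 61.
Pro-rata amounts: Lindqvist 1/61 × $505,100 = 8,280.33; Halvorsen 14/61 × $505,100 = 115,924.59; Tam 7/61 × $505,100 = 57,962.30; Andrade 16/61 × $505,100 = 132,485.25; Kowalski 17/61 × $505,100 = 140,765.57; Sato 6/61 × $505,100 = 49,681.97.
At nearest $100: Lindqvist $8,300; Halvorsen $115,900; Tam $58,000; Andrade $132,500; Kowalski $140,800; Sato $49,700. Sum = $505,200.
Difference $505,100 − $505,200 = −$100 applied to Halvorsen: Halvorsen becomes $115,800.

Lindqvist: $8,300 | Halvorsen: $115,800 | Tam: $58,000 | Andrade: $132,500 | Kowalski: $140,800 | Sato: $49,700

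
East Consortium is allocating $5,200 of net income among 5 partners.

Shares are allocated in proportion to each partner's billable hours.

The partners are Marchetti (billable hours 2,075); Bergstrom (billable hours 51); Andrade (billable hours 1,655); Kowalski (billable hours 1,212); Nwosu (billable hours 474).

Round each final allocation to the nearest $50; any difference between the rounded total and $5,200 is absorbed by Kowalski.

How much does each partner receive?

Marchetti: $1,950 | Bergstrom: $50 | Andrade: $1,550 | Kowalski: $1,200 | Nwosu: $450

Billable hours total: 5,467.
Proportional shares: Marchetti 2,075/5,467 × $5,200 = 1,973.66; Bergstrom 51/5,467 × $5,200 = 48.51; Andrade 1,655/5,467 × $5,200 = 1,574.17; Kowalski 1,212/5,467 × $5,200 = 1,152.81; Nwosu 474/5,467 × $5,200 = 450.85.
At nearest $50: Marchetti $1,950; Bergstrom $50; Andrade $1,550; Kowalski $1,150; Nwosu $450. Sum = $5,150.
Difference $5,200 − $5,150 = +$50 applied to Kowalski: Kowalski becomes $1,200.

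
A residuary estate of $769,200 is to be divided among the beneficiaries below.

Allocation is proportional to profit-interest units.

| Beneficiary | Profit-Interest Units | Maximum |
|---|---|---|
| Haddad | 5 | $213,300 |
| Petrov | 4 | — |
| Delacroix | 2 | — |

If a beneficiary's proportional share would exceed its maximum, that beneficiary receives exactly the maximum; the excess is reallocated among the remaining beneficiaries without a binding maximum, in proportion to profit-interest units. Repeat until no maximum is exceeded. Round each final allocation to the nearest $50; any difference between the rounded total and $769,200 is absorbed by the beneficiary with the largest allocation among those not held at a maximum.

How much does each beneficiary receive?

Haddad: $213,300 | Petrov: $370,600 | Delacroix: $185,300

Combined profit-interest units = 11.
Proportional shares (ignoring caps): Haddad 349,636.36; Petrov 279,709.09; Delacroix 139,854.55.
Capped: Haddad ($213,300); residual $555,900 reallocated over remaining profit-interest units 6.
Redistributed shares: Petrov 370,600.00 → $370,600; Delacroix 185,300.00 → $185,300.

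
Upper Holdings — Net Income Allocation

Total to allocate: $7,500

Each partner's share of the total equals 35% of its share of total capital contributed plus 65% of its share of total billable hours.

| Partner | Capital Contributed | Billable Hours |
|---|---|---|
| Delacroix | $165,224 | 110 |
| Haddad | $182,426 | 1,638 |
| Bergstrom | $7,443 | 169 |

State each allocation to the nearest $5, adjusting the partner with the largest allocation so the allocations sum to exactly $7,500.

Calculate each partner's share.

Totals — capital contributed 355,093, billable hours 1,917.
Blended shares (35% capital contributed + 65% billable hours): Delacroix 0.2002; Haddad 0.7352; Bergstrom 0.0646.
Proportional shares: Delacroix 1,501.14; Haddad 5,514.06; Bergstrom 484.79.
At nearest $5: Delacroix $1,500; Haddad $5,515; Bergstrom $485. Sum = $7,500.
Sum already equals the total — no adjustment.

Delacroix: $1,500; Haddad: $5,515; Bergstrom: $485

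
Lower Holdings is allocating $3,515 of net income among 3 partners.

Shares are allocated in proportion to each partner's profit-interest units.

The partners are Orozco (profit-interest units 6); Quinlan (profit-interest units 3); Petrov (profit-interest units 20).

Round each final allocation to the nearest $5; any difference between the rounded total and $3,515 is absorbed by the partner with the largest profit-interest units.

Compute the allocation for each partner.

Combined profit-interest units = 6 + 3 + 20 = 29.
Proportional shares: Orozco 727.24; Quinlan 363.62; Petrov 2,424.14.
Rounded to nearest $5: Orozco $725; Quinlan $365; Petrov $2,425. Sum = $3,515.
Sum already equals the total — no adjustment.

Orozco: $725 | Quinlan: $365 | Petrov: $2,425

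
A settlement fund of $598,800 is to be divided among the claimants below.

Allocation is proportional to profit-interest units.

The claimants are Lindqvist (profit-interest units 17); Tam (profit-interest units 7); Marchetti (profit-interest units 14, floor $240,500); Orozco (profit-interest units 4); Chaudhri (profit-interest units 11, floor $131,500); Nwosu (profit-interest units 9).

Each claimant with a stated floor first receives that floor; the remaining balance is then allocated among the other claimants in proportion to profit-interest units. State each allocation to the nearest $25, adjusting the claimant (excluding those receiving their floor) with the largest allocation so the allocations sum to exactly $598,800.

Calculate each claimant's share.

Lindqvist: $104,200 | Tam: $42,900 | Marchetti: $240,500 | Orozco: $24,525 | Chaudhri: $131,500 | Nwosu: $55,175

Minimums first: Marchetti $240,500; Chaudhri $131,500. Residual $226,800.
Residual split over remaining profit-interest units 37: Lindqvist 104,205.41 → $104,200; Tam 42,908.11 → $42,900; Orozco 24,518.92 → $24,525; Nwosu 55,167.57 → $55,175.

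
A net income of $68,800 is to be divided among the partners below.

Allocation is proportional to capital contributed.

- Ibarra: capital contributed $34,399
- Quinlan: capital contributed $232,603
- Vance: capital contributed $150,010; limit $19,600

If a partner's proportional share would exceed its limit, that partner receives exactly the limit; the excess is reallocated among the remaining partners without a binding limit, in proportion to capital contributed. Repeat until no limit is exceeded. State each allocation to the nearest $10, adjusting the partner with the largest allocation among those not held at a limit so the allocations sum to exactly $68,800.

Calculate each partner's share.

Total capital contributed = 417,012.
Pro-rata shares before constraints: Ibarra 5,675.26; Quinlan 38,375.60; Vance 24,749.14.
Capped: Vance ($19,600); remaining pool $49,200 reallocated over remaining capital contributed 267,002.
Shares after redistribution: Ibarra 6,338.64 → $6,340; Quinlan 42,861.36 → $42,860.

Ibarra: $6,340; Quinlan: $42,860; Vance: $19,600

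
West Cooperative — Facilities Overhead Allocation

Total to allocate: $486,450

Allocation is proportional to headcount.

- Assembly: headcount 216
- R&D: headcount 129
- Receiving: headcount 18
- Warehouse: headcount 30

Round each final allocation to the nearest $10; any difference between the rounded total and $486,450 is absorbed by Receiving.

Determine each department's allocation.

Combined headcount = 393.
Pro-rata amounts: Assembly 216/393 × $486,450 = 267,361.83; R&D 129/393 × $486,450 = 159,674.43; Receiving 18/393 × $486,450 = 22,280.15; Warehouse 30/393 × $486,450 = 37,133.59.
After rounding ($10): Assembly $267,360; R&D $159,670; Receiving $22,280; Warehouse $37,130. Sum = $486,440.
Difference $486,450 − $486,440 = +$10 applied to Receiving: Receiving becomes $22,290.

Assembly: $267,360 | R&D: $159,670 | Receiving: $22,290 | Warehouse: $37,130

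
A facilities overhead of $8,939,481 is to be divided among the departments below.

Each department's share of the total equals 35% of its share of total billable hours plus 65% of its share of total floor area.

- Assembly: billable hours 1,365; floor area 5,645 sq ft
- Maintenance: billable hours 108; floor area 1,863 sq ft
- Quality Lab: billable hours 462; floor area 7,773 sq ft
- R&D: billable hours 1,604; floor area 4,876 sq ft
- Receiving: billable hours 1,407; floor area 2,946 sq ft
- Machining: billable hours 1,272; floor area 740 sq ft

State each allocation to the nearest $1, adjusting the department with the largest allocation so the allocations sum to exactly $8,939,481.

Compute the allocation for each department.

Assembly: $2,062,566; Maintenance: $508,367; Quality Lab: $2,126,793; R&D: $1,995,419; Receiving: $1,425,940; Machining: $820,396

Billable hours total 6,218; floor area total 23,843.
Combined weights (35% billable hours + 65% floor area): Assembly 0.2307; Maintenance 0.0569; Quality Lab 0.2379; R&D 0.2232; Receiving 0.1595; Machining 0.0918.
Proportional shares: Assembly 2,062,566.35; Maintenance 508,366.98; Quality Lab 2,126,792.89; R&D 1,995,418.82; Receiving 1,425,939.93; Machining 820,396.02.
After rounding ($1): Assembly $2,062,566; Maintenance $508,367; Quality Lab $2,126,793; R&D $1,995,419; Receiving $1,425,940; Machining $820,396. Sum = $8,939,481.
Sum already equals the total — no adjustment.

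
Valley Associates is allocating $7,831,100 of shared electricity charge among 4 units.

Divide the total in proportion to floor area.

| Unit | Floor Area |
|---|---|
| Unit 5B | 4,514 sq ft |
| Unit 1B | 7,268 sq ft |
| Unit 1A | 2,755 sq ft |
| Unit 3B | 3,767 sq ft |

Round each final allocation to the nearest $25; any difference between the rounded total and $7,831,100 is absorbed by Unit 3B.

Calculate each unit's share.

Unit 5B: $1,931,250; Unit 1B: $3,109,500; Unit 1A: $1,178,675; Unit 3B: $1,611,675

Combined floor area = 18,304.
Pro-rata amounts: Unit 5B 4,514/18,304 × $7,831,100 = 1,931,249.20; Unit 1B 7,268/18,304 × $7,831,100 = 3,109,508.02; Unit 1A 2,755/18,304 × $7,831,100 = 1,178,686.65; Unit 3B 3,767/18,304 × $7,831,100 = 1,611,656.12.
Rounded to nearest $25: Unit 5B $1,931,250; Unit 1B $3,109,500; Unit 1A $1,178,675; Unit 3B $1,611,650. Sum = $7,831,075.
Difference $7,831,100 − $7,831,075 = +$25 applied to Unit 3B: Unit 3B becomes $1,611,675.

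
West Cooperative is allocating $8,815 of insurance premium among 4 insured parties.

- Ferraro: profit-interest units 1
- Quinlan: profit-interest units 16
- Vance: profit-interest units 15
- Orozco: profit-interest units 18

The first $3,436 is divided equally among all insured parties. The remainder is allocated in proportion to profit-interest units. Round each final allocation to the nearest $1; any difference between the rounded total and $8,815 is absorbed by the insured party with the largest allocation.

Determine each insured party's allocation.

Ferraro: $967 · Quinlan: $2,580 · Vance: $2,473 · Orozco: $2,795

First tranche $3,436 split equally: $859 each.
Remainder $5,379 by profit-interest units (total 50): Ferraro 107.58 → $108; Quinlan 1,721.28 → $1,721; Vance 1,613.70 → $1,614; Orozco 1,936.44 → $1,936.
Totals: Ferraro $859 + $108 = $967; Quinlan $859 + $1,721 = $2,580; Vance $859 + $1,614 = $2,473; Orozco $859 + $1,936 = $2,795.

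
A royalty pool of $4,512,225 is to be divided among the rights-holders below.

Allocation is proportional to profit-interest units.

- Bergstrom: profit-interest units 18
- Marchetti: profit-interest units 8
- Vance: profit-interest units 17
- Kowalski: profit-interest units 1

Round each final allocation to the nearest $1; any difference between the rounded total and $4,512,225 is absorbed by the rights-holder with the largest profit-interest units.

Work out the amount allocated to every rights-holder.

Bergstrom: $1,845,909 · Marchetti: $820,405 · Vance: $1,743,360 · Kowalski: $102,551

Total profit-interest units = 18 + 8 + 17 + 1 = 44.
Proportional shares: Bergstrom 1,845,910.23; Marchetti 820,404.55; Vance 1,743,359.66; Kowalski 102,550.57.
At nearest $1: Bergstrom $1,845,910; Marchetti $820,405; Vance $1,743,360; Kowalski $102,551. Sum = $4,512,226.
Difference $4,512,225 − $4,512,226 = −$1 applied to largest profit-interest units (Bergstrom): Bergstrom becomes $1,845,909.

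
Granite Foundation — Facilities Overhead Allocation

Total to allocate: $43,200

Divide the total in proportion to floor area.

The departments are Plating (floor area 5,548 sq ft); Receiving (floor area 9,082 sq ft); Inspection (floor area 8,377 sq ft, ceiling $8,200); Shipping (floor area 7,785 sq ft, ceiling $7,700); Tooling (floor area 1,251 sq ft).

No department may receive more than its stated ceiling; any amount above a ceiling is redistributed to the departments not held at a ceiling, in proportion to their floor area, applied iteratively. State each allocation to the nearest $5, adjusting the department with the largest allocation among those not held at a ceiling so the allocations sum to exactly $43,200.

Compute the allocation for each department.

Floor area total: 32,043.
Proportional shares (ignoring caps): Plating 7,479.75; Receiving 12,244.25; Inspection 11,293.77; Shipping 10,495.65; Tooling 1,686.58.
Capped: Inspection ($8,200), Shipping ($7,700); balance $27,300 reallocated over remaining floor area 15,881.
Shares after redistribution: Plating 9,537.21 → $9,535; Receiving 15,612.28 → $15,610; Tooling 2,150.51 → $2,150.
Rounding difference +$5 applied to Receiving → $15,615.

Plating: $9,535 · Receiving: $15,615 · Inspection: $8,200 · Shipping: $7,700 · Tooling: $2,150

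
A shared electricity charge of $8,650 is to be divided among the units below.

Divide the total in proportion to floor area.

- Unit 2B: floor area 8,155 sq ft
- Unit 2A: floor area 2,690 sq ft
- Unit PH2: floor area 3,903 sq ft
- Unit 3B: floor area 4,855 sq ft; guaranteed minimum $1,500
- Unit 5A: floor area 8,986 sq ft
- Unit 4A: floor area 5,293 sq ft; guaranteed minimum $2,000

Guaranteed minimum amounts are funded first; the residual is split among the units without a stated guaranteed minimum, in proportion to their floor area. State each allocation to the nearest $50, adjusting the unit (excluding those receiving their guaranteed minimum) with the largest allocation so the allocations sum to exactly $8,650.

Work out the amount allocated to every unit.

Fund the minimums — Unit 3B $1,500; Unit 4A $2,000. Balance $5,150.
Balance split over remaining floor area 23,734: Unit 2B 1,769.54 → $1,750; Unit 2A 583.70 → $600; Unit PH2 846.91 → $850; Unit 5A 1,949.86 → $1,950.

Unit 2B: $1,750 | Unit 2A: $600 | Unit PH2: $850 | Unit 3B: $1,500 | Unit 5A: $1,950 | Unit 4A: $2,000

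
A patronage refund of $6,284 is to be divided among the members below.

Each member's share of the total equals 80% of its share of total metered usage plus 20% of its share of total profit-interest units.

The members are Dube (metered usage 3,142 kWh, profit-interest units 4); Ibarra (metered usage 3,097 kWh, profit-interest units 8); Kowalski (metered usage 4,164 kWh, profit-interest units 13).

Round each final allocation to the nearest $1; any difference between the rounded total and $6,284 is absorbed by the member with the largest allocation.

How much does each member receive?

Metered usage total 10,403; profit-interest units total 25.
Composite weights (80% metered usage + 20% profit-interest units): Dube 0.2736; Ibarra 0.3022; Kowalski 0.4242.
Pro-rata amounts: Dube 1,719.44; Ibarra 1,898.79; Kowalski 2,665.77.
At nearest $1: Dube $1,719; Ibarra $1,899; Kowalski $2,666. Sum = $6,284.
No rounding difference to absorb.

Dube: $1,719; Ibarra: $1,899; Kowalski: $2,666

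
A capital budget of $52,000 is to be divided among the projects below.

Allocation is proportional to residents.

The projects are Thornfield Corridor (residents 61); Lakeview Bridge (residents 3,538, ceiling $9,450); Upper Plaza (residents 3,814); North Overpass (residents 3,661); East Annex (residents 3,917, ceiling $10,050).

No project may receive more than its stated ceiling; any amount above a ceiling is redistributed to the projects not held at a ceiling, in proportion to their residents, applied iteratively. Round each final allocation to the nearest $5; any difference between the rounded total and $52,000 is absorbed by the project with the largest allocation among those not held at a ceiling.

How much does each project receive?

Thornfield Corridor: $265 | Lakeview Bridge: $9,450 | Upper Plaza: $16,445 | North Overpass: $15,790 | East Annex: $10,050

Combined residents = 14,991.
Proportional shares (ignoring caps): Thornfield Corridor 211.59; Lakeview Bridge 12,272.43; Upper Plaza 13,229.80; North Overpass 12,699.09; East Annex 13,587.09.
Cap binds for Lakeview Bridge ($9,450), East Annex ($10,050); residual $32,500 reallocated over remaining residents 7,536.
Redistributed shares: Thornfield Corridor 263.07 → $265; Upper Plaza 16,448.38 → $16,450; North Overpass 15,788.55 → $15,790.
Rounding difference −$5 applied to Upper Plaza → $16,445.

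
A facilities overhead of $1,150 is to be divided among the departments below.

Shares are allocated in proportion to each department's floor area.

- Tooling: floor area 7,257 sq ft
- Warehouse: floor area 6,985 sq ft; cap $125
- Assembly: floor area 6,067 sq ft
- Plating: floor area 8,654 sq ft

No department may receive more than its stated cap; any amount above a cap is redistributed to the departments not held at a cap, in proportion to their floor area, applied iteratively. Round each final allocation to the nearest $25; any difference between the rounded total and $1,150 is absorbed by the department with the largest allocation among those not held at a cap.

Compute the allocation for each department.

Tooling: $350 | Warehouse: $125 | Assembly: $275 | Plating: $400

Floor area total: 28,963.
Unconstrained shares: Tooling 288.15; Warehouse 277.35; Assembly 240.90; Plating 343.61.
Cap binds for Warehouse ($125); residual $1,025 reallocated over remaining floor area 21,978.
Shares after redistribution: Tooling 338.45 → $350; Assembly 282.95 → $275; Plating 403.60 → $400.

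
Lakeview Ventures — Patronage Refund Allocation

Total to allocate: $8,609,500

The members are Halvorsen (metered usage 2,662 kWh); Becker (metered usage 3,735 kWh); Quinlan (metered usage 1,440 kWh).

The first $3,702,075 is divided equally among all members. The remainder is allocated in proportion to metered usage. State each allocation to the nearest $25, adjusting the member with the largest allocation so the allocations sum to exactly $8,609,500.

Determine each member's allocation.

Halvorsen: $2,900,925; Becker: $3,572,850; Quinlan: $2,135,725

$3,702,075 shared equally gives $1,234,025 per member.
Remainder $4,907,425 by metered usage (total 7,837): Halvorsen 1,666,908.94 → $1,666,900; Becker 2,338,807.24 → $2,338,800; Quinlan 901,708.82 → $901,700.
Rounding difference +$25 on remainder applied to Becker.
Totals: Halvorsen $1,234,025 + $1,666,900 = $2,900,925; Becker $1,234,025 + $2,338,825 = $3,572,850; Quinlan $1,234,025 + $901,700 = $2,135,725.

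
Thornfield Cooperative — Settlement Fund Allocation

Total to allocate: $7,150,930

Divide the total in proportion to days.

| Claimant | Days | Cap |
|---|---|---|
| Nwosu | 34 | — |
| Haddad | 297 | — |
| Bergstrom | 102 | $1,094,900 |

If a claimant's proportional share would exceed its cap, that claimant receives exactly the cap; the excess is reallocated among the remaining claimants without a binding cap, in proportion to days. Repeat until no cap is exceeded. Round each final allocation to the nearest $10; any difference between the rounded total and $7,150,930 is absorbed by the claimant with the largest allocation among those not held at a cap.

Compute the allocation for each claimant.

Nwosu: $622,070 · Haddad: $5,433,960 · Bergstrom: $1,094,900

Total days = 433.
Unconstrained shares: Nwosu 561,504.90; Haddad 4,904,910.42; Bergstrom 1,684,514.69.
Held at cap: Bergstrom ($1,094,900); remaining pool $6,056,030 reallocated over remaining days 331.
Redistributed shares: Nwosu 622,069.55 → $622,070; Haddad 5,433,960.45 → $5,433,960.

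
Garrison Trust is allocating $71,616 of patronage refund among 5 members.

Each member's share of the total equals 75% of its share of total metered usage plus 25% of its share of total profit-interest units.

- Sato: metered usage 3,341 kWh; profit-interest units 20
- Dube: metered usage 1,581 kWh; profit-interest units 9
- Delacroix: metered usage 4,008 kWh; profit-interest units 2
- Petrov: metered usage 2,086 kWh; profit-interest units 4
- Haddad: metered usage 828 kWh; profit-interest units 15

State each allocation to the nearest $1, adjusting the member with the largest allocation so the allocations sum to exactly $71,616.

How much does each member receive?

Totals — metered usage 11,844, profit-interest units 50.
Blended shares (75% metered usage + 25% profit-interest units): Sato 0.3116; Dube 0.1451; Delacroix 0.2638; Petrov 0.1521; Haddad 0.1274.
Pro-rata amounts: Sato 22,312.88; Dube 10,392.48; Delacroix 18,892.26; Petrov 10,892.23; Haddad 9,126.14.
Rounded to nearest $1: Sato $22,313; Dube $10,392; Delacroix $18,892; Petrov $10,892; Haddad $9,126. Sum = $71,615.
Difference $71,616 − $71,615 = +$1 applied to largest allocation (Sato): Sato becomes $22,314.

Sato: $22,314 · Dube: $10,392 · Delacroix: $18,892 · Petrov: $10,892 · Haddad: $9,126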